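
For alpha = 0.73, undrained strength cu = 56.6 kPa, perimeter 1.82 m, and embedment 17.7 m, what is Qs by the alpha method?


Result: 1331.02 kN

Derivation:
Using Qs = alpha * cu * perimeter * L
Qs = 0.73 * 56.6 * 1.82 * 17.7
Qs = 1331.02 kN


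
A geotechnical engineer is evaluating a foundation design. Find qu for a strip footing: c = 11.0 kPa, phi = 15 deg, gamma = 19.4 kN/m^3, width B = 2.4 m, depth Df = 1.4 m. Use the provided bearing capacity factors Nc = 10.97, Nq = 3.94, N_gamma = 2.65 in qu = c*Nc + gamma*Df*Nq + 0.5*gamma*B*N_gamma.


Compute qu = c*Nc + gamma*Df*Nq + 0.5*gamma*B*N_gamma
Term 1: 11.0 * 10.97 = 120.67
Term 2: 19.4 * 1.4 * 3.94 = 107.0104
Term 3: 0.5 * 19.4 * 2.4 * 2.65 = 61.692
qu = 120.67 + 107.0104 + 61.692
qu = 289.37 kPa


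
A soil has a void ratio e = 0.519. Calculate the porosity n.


Using the relation n = e / (1 + e)
n = 0.519 / (1 + 0.519)
n = 0.519 / 1.519
n = 0.3417


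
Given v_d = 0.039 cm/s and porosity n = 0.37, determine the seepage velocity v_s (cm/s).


Result: 0.10541 cm/s

Derivation:
Using v_s = v_d / n
v_s = 0.039 / 0.37
v_s = 0.10541 cm/s


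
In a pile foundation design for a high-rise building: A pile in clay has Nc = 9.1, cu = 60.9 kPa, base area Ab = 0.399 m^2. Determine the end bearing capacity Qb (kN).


Using Qb = Nc * cu * Ab
Qb = 9.1 * 60.9 * 0.399
Qb = 221.12 kN


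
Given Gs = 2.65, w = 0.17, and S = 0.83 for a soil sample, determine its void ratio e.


Using the relation e = Gs * w / S
e = 2.65 * 0.17 / 0.83
e = 0.5428


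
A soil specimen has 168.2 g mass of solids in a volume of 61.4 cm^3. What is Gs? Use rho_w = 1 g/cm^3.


Using Gs = m_s / (V_s * rho_w)
Since rho_w = 1 g/cm^3:
Gs = 168.2 / 61.4
Gs = 2.739


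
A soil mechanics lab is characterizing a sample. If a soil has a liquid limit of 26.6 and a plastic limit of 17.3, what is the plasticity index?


Using PI = LL - PL
PI = 26.6 - 17.3
PI = 9.3


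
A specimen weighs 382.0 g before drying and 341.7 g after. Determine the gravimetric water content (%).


Using w = (m_wet - m_dry) / m_dry * 100
m_wet - m_dry = 382.0 - 341.7 = 40.3 g
w = 40.3 / 341.7 * 100
w = 11.79 %


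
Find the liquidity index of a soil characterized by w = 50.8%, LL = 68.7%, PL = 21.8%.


First compute the plasticity index:
PI = LL - PL = 68.7 - 21.8 = 46.9
Then compute the liquidity index:
LI = (w - PL) / PI
LI = (50.8 - 21.8) / 46.9
LI = 0.618


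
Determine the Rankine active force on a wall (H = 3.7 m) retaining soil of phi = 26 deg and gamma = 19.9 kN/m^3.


Compute active earth pressure coefficient:
Ka = tan^2(45 - phi/2) = tan^2(32.0) = 0.390462
Compute active force:
Pa = 0.5 * Ka * gamma * H^2
Pa = 0.5 * 0.390462 * 19.9 * 3.7^2
Pa = 53.19 kN/m


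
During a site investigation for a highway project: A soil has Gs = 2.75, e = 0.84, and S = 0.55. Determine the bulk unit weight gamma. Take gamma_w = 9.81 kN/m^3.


Result: 17.125 kN/m^3

Derivation:
Using gamma = gamma_w * (Gs + S*e) / (1 + e)
Numerator: Gs + S*e = 2.75 + 0.55*0.84 = 3.212
Denominator: 1 + e = 1 + 0.84 = 1.84
gamma = 9.81 * 3.212 / 1.84
gamma = 17.125 kN/m^3


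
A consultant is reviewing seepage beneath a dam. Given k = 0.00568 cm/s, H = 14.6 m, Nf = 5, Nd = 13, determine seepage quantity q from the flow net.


Convert k to m/s for unit consistency with H:
k = 0.00568 cm/s = 0.00568 / 100 m/s = 5.68e-05 m/s
Using q = k * H * Nf / Nd
Nf / Nd = 5 / 13 = 0.3846
q = 5.68e-05 * 14.6 * 0.3846
q = 0.000319 m^3/s per m


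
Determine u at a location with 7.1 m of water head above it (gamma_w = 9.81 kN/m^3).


Using u = gamma_w * h_w
u = 9.81 * 7.1
u = 69.65 kPa


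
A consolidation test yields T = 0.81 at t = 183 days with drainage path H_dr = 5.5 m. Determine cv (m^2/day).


Result: 0.13389 m^2/day

Derivation:
Using cv = T * H_dr^2 / t
H_dr^2 = 5.5^2 = 30.25
cv = 0.81 * 30.25 / 183
cv = 0.13389 m^2/day


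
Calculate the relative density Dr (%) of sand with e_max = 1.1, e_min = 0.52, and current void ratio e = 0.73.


Result: 63.79 %

Derivation:
Using Dr = (e_max - e) / (e_max - e_min) * 100
e_max - e = 1.1 - 0.73 = 0.37
e_max - e_min = 1.1 - 0.52 = 0.58
Dr = 0.37 / 0.58 * 100
Dr = 63.79 %


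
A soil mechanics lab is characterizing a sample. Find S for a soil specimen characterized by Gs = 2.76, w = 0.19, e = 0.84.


Using S = Gs * w / e
S = 2.76 * 0.19 / 0.84
S = 0.6243


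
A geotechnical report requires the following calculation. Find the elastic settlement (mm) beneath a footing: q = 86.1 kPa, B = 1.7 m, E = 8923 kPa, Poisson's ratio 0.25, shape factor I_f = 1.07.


Result: 16.455 mm

Derivation:
Using Se = q * B * (1 - nu^2) * I_f / E
1 - nu^2 = 1 - 0.25^2 = 0.9375
Se = 86.1 * 1.7 * 0.9375 * 1.07 / 8923
Se = 0.016455 m
Convert to mm: Se = 0.016455 * 1000 = 16.455 mm


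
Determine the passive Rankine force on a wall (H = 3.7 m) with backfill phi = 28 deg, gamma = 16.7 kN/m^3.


Compute passive earth pressure coefficient:
Kp = tan^2(45 + phi/2) = tan^2(59.0) = 2.769826
Compute passive force:
Pp = 0.5 * Kp * gamma * H^2
Pp = 0.5 * 2.769826 * 16.7 * 3.7^2
Pp = 316.62 kN/m


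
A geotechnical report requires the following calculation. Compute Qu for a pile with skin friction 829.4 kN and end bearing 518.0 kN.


Using Qu = Qf + Qb
Qu = 829.4 + 518.0
Qu = 1347.4 kN


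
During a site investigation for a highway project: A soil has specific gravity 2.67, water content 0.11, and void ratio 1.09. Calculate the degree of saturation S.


Result: 0.2694

Derivation:
Using S = Gs * w / e
S = 2.67 * 0.11 / 1.09
S = 0.2694


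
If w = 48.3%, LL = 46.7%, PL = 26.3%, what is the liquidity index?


Result: 1.078

Derivation:
First compute the plasticity index:
PI = LL - PL = 46.7 - 26.3 = 20.4
Then compute the liquidity index:
LI = (w - PL) / PI
LI = (48.3 - 26.3) / 20.4
LI = 1.078


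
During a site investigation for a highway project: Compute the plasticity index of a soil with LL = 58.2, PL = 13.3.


Result: 44.9

Derivation:
Using PI = LL - PL
PI = 58.2 - 13.3
PI = 44.9


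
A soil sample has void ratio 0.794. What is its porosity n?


Result: 0.4426

Derivation:
Using the relation n = e / (1 + e)
n = 0.794 / (1 + 0.794)
n = 0.794 / 1.794
n = 0.4426


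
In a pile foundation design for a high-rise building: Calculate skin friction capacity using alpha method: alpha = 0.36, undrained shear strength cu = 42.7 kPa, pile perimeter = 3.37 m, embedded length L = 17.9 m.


Using Qs = alpha * cu * perimeter * L
Qs = 0.36 * 42.7 * 3.37 * 17.9
Qs = 927.29 kN


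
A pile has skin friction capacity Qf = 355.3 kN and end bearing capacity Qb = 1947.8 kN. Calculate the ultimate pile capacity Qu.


Using Qu = Qf + Qb
Qu = 355.3 + 1947.8
Qu = 2303.1 kN


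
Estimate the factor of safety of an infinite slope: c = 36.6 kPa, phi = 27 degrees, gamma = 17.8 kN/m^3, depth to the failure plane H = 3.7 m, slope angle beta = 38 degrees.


Result: 1.798

Derivation:
Using Fs = c / (gamma*H*sin(beta)*cos(beta)) + tan(phi)/tan(beta)
Cohesion contribution = 36.6 / (17.8*3.7*sin(38)*cos(38))
Cohesion contribution = 1.14547
Friction contribution = tan(27)/tan(38) = 0.652163
Fs = 1.14547 + 0.652163
Fs = 1.798


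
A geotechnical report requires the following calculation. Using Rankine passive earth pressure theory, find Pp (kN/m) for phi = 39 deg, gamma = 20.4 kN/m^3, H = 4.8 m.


Compute passive earth pressure coefficient:
Kp = tan^2(45 + phi/2) = tan^2(64.5) = 4.395495
Compute passive force:
Pp = 0.5 * Kp * gamma * H^2
Pp = 0.5 * 4.395495 * 20.4 * 4.8^2
Pp = 1032.98 kN/m


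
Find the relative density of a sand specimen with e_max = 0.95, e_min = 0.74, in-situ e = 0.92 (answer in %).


Result: 14.29 %

Derivation:
Using Dr = (e_max - e) / (e_max - e_min) * 100
e_max - e = 0.95 - 0.92 = 0.03
e_max - e_min = 0.95 - 0.74 = 0.21
Dr = 0.03 / 0.21 * 100
Dr = 14.29 %


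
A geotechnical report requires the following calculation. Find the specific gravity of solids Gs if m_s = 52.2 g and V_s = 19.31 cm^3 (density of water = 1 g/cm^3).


Result: 2.703

Derivation:
Using Gs = m_s / (V_s * rho_w)
Since rho_w = 1 g/cm^3:
Gs = 52.2 / 19.31
Gs = 2.703


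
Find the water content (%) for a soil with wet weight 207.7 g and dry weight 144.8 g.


Result: 43.44 %

Derivation:
Using w = (m_wet - m_dry) / m_dry * 100
m_wet - m_dry = 207.7 - 144.8 = 62.9 g
w = 62.9 / 144.8 * 100
w = 43.44 %


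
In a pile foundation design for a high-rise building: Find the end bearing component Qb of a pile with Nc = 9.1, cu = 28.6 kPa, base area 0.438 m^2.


Result: 113.99 kN

Derivation:
Using Qb = Nc * cu * Ab
Qb = 9.1 * 28.6 * 0.438
Qb = 113.99 kN


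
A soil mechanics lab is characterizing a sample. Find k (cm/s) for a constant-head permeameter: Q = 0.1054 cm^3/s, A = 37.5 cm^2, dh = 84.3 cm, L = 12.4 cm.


Result: 0.000413 cm/s

Derivation:
Compute hydraulic gradient:
i = dh / L = 84.3 / 12.4 = 6.79839
Then apply Darcy's law:
k = Q / (A * i)
k = 0.1054 / (37.5 * 6.79839)
k = 0.1054 / 254.94
k = 0.000413 cm/s


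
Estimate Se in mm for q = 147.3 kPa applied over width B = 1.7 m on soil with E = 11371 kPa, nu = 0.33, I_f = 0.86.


Using Se = q * B * (1 - nu^2) * I_f / E
1 - nu^2 = 1 - 0.33^2 = 0.8911
Se = 147.3 * 1.7 * 0.8911 * 0.86 / 11371
Se = 0.016876 m
Convert to mm: Se = 0.016876 * 1000 = 16.876 mm


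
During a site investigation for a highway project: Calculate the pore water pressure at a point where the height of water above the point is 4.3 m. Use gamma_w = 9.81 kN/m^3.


Result: 42.18 kPa

Derivation:
Using u = gamma_w * h_w
u = 9.81 * 4.3
u = 42.18 kPa


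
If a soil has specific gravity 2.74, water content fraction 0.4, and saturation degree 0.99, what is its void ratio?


Result: 1.1071

Derivation:
Using the relation e = Gs * w / S
e = 2.74 * 0.4 / 0.99
e = 1.1071


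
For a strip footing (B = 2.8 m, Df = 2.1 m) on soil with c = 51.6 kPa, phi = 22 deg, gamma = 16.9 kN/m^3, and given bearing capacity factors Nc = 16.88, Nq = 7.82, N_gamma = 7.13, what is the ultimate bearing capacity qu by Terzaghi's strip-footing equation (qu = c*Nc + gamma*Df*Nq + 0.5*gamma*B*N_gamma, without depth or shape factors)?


Compute qu = c*Nc + gamma*Df*Nq + 0.5*gamma*B*N_gamma
Term 1: 51.6 * 16.88 = 871.008
Term 2: 16.9 * 2.1 * 7.82 = 277.5318
Term 3: 0.5 * 16.9 * 2.8 * 7.13 = 168.6958
qu = 871.008 + 277.5318 + 168.6958
qu = 1317.24 kPa


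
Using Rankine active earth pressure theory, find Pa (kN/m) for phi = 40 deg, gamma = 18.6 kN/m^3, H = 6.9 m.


Compute active earth pressure coefficient:
Ka = tan^2(45 - phi/2) = tan^2(25.0) = 0.217443
Compute active force:
Pa = 0.5 * Ka * gamma * H^2
Pa = 0.5 * 0.217443 * 18.6 * 6.9^2
Pa = 96.28 kN/m


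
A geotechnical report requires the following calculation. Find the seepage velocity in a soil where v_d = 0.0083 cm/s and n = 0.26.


Using v_s = v_d / n
v_s = 0.0083 / 0.26
v_s = 0.03192 cm/s


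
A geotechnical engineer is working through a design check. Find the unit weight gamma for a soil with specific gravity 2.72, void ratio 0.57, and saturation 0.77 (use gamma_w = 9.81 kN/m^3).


Result: 19.738 kN/m^3

Derivation:
Using gamma = gamma_w * (Gs + S*e) / (1 + e)
Numerator: Gs + S*e = 2.72 + 0.77*0.57 = 3.1589
Denominator: 1 + e = 1 + 0.57 = 1.57
gamma = 9.81 * 3.1589 / 1.57
gamma = 19.738 kN/m^3


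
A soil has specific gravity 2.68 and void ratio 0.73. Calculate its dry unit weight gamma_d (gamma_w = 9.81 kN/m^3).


Using gamma_d = Gs * gamma_w / (1 + e)
gamma_d = 2.68 * 9.81 / (1 + 0.73)
gamma_d = 2.68 * 9.81 / 1.73
gamma_d = 15.197 kN/m^3


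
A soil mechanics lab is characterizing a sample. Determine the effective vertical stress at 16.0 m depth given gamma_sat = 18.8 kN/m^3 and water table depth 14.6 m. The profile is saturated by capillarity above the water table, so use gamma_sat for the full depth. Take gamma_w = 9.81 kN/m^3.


Total stress = gamma_sat * depth
sigma = 18.8 * 16.0 = 300.8 kPa
Pore water pressure u = gamma_w * (depth - d_wt)
u = 9.81 * (16.0 - 14.6) = 13.734 kPa
Effective stress = sigma - u
sigma' = 300.8 - 13.734 = 287.07 kPa


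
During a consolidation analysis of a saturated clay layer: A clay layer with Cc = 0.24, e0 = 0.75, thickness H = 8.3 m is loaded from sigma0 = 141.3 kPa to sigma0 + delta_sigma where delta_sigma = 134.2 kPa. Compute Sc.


Result: 0.3301 m

Derivation:
Using Sc = Cc * H / (1 + e0) * log10((sigma0 + delta_sigma) / sigma0)
Stress ratio = (141.3 + 134.2) / 141.3 = 1.94975
log10(1.94975) = 0.289979
Cc * H / (1 + e0) = 0.24 * 8.3 / (1 + 0.75) = 1.13829
Sc = 1.13829 * 0.289979
Sc = 0.3301 m


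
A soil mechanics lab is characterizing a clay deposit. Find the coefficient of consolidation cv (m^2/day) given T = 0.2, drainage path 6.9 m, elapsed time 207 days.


Using cv = T * H_dr^2 / t
H_dr^2 = 6.9^2 = 47.61
cv = 0.2 * 47.61 / 207
cv = 0.046 m^2/day


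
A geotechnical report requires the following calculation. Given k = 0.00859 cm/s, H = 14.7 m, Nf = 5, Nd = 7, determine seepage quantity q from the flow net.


Convert k to m/s for unit consistency with H:
k = 0.00859 cm/s = 0.00859 / 100 m/s = 8.59e-05 m/s
Using q = k * H * Nf / Nd
Nf / Nd = 5 / 7 = 0.7143
q = 8.59e-05 * 14.7 * 0.7143
q = 0.0009019 m^3/s per m


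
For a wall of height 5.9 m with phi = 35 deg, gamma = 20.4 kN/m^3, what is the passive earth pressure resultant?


Compute passive earth pressure coefficient:
Kp = tan^2(45 + phi/2) = tan^2(62.5) = 3.690172
Compute passive force:
Pp = 0.5 * Kp * gamma * H^2
Pp = 0.5 * 3.690172 * 20.4 * 5.9^2
Pp = 1310.24 kN/m


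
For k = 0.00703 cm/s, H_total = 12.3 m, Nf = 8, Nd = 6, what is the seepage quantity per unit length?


Result: 0.001153 m^3/s per m

Derivation:
Convert k to m/s for unit consistency with H:
k = 0.00703 cm/s = 0.00703 / 100 m/s = 7.03e-05 m/s
Using q = k * H * Nf / Nd
Nf / Nd = 8 / 6 = 1.3333
q = 7.03e-05 * 12.3 * 1.3333
q = 0.001153 m^3/s per m


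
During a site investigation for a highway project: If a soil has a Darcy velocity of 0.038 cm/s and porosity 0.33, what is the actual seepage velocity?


Result: 0.11515 cm/s

Derivation:
Using v_s = v_d / n
v_s = 0.038 / 0.33
v_s = 0.11515 cm/s


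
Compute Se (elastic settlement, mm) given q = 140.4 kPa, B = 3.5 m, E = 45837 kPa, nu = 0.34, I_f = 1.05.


Using Se = q * B * (1 - nu^2) * I_f / E
1 - nu^2 = 1 - 0.34^2 = 0.8844
Se = 140.4 * 3.5 * 0.8844 * 1.05 / 45837
Se = 0.009955 m
Convert to mm: Se = 0.009955 * 1000 = 9.955 mm


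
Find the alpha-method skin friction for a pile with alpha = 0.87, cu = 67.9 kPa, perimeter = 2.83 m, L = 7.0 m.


Using Qs = alpha * cu * perimeter * L
Qs = 0.87 * 67.9 * 2.83 * 7.0
Qs = 1170.24 kN


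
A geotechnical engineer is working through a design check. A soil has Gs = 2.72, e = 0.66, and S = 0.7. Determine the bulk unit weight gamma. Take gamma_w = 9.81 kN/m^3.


Result: 18.804 kN/m^3

Derivation:
Using gamma = gamma_w * (Gs + S*e) / (1 + e)
Numerator: Gs + S*e = 2.72 + 0.7*0.66 = 3.182
Denominator: 1 + e = 1 + 0.66 = 1.66
gamma = 9.81 * 3.182 / 1.66
gamma = 18.804 kN/m^3


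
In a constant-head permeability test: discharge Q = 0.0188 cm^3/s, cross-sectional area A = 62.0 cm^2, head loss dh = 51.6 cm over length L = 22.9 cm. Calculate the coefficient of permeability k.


Result: 0.000135 cm/s

Derivation:
Compute hydraulic gradient:
i = dh / L = 51.6 / 22.9 = 2.25328
Then apply Darcy's law:
k = Q / (A * i)
k = 0.0188 / (62.0 * 2.25328)
k = 0.0188 / 139.703
k = 0.000135 cm/s


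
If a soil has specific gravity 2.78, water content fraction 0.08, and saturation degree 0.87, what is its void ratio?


Result: 0.2556

Derivation:
Using the relation e = Gs * w / S
e = 2.78 * 0.08 / 0.87
e = 0.2556


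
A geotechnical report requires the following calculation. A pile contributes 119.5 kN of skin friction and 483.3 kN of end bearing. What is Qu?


Result: 602.8 kN

Derivation:
Using Qu = Qf + Qb
Qu = 119.5 + 483.3
Qu = 602.8 kN


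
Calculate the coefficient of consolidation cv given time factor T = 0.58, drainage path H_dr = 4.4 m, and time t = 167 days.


Using cv = T * H_dr^2 / t
H_dr^2 = 4.4^2 = 19.36
cv = 0.58 * 19.36 / 167
cv = 0.06724 m^2/day


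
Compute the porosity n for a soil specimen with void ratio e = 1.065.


Using the relation n = e / (1 + e)
n = 1.065 / (1 + 1.065)
n = 1.065 / 2.065
n = 0.5157


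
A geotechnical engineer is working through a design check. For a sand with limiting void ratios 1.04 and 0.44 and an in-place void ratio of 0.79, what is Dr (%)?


Result: 41.67 %

Derivation:
Using Dr = (e_max - e) / (e_max - e_min) * 100
e_max - e = 1.04 - 0.79 = 0.25
e_max - e_min = 1.04 - 0.44 = 0.6
Dr = 0.25 / 0.6 * 100
Dr = 41.67 %


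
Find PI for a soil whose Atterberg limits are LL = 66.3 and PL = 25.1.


Using PI = LL - PL
PI = 66.3 - 25.1
PI = 41.2


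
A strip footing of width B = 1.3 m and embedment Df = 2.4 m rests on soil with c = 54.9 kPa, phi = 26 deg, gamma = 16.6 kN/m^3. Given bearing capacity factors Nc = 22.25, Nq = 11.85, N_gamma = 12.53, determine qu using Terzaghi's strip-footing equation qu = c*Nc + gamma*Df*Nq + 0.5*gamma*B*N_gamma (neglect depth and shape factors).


Result: 1828.83 kPa

Derivation:
Compute qu = c*Nc + gamma*Df*Nq + 0.5*gamma*B*N_gamma
Term 1: 54.9 * 22.25 = 1221.525
Term 2: 16.6 * 2.4 * 11.85 = 472.104
Term 3: 0.5 * 16.6 * 1.3 * 12.53 = 135.1987
qu = 1221.525 + 472.104 + 135.1987
qu = 1828.83 kPa


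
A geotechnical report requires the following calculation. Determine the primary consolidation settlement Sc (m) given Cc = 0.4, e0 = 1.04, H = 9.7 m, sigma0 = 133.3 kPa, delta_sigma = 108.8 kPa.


Using Sc = Cc * H / (1 + e0) * log10((sigma0 + delta_sigma) / sigma0)
Stress ratio = (133.3 + 108.8) / 133.3 = 1.8162
log10(1.8162) = 0.259165
Cc * H / (1 + e0) = 0.4 * 9.7 / (1 + 1.04) = 1.90196
Sc = 1.90196 * 0.259165
Sc = 0.4929 m


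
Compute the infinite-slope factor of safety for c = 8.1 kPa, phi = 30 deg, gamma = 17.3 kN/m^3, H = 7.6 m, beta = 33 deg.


Result: 1.024

Derivation:
Using Fs = c / (gamma*H*sin(beta)*cos(beta)) + tan(phi)/tan(beta)
Cohesion contribution = 8.1 / (17.3*7.6*sin(33)*cos(33))
Cohesion contribution = 0.134873
Friction contribution = tan(30)/tan(33) = 0.889041
Fs = 0.134873 + 0.889041
Fs = 1.024


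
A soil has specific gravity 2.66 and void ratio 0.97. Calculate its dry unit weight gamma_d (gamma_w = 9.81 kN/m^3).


Result: 13.246 kN/m^3

Derivation:
Using gamma_d = Gs * gamma_w / (1 + e)
gamma_d = 2.66 * 9.81 / (1 + 0.97)
gamma_d = 2.66 * 9.81 / 1.97
gamma_d = 13.246 kN/m^3


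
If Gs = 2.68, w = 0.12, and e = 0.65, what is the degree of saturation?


Result: 0.4948

Derivation:
Using S = Gs * w / e
S = 2.68 * 0.12 / 0.65
S = 0.4948


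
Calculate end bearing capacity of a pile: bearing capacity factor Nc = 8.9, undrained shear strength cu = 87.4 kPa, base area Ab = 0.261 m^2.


Using Qb = Nc * cu * Ab
Qb = 8.9 * 87.4 * 0.261
Qb = 203.02 kN


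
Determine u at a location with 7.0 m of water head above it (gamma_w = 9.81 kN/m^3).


Using u = gamma_w * h_w
u = 9.81 * 7.0
u = 68.67 kPa


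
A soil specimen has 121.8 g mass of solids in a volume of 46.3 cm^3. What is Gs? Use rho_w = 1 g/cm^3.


Using Gs = m_s / (V_s * rho_w)
Since rho_w = 1 g/cm^3:
Gs = 121.8 / 46.3
Gs = 2.631


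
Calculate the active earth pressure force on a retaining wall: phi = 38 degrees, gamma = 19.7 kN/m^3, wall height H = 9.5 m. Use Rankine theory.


Result: 211.47 kN/m

Derivation:
Compute active earth pressure coefficient:
Ka = tan^2(45 - phi/2) = tan^2(26.0) = 0.237883
Compute active force:
Pa = 0.5 * Ka * gamma * H^2
Pa = 0.5 * 0.237883 * 19.7 * 9.5^2
Pa = 211.47 kN/m


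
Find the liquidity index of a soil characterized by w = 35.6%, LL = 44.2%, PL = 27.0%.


First compute the plasticity index:
PI = LL - PL = 44.2 - 27.0 = 17.2
Then compute the liquidity index:
LI = (w - PL) / PI
LI = (35.6 - 27.0) / 17.2
LI = 0.5


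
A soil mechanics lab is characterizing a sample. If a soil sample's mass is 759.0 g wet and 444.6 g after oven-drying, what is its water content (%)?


Using w = (m_wet - m_dry) / m_dry * 100
m_wet - m_dry = 759.0 - 444.6 = 314.4 g
w = 314.4 / 444.6 * 100
w = 70.72 %


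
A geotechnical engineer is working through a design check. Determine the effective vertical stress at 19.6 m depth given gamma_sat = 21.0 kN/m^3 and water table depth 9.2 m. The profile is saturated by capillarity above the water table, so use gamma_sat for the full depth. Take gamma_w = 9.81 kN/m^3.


Total stress = gamma_sat * depth
sigma = 21.0 * 19.6 = 411.6 kPa
Pore water pressure u = gamma_w * (depth - d_wt)
u = 9.81 * (19.6 - 9.2) = 102.024 kPa
Effective stress = sigma - u
sigma' = 411.6 - 102.024 = 309.58 kPa


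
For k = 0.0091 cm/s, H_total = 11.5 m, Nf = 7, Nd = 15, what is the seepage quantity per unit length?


Result: 0.0004884 m^3/s per m

Derivation:
Convert k to m/s for unit consistency with H:
k = 0.0091 cm/s = 0.0091 / 100 m/s = 9.1e-05 m/s
Using q = k * H * Nf / Nd
Nf / Nd = 7 / 15 = 0.4667
q = 9.1e-05 * 11.5 * 0.4667
q = 0.0004884 m^3/s per m


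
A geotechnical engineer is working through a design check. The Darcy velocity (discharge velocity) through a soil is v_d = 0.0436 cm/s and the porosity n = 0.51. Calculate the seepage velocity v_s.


Result: 0.08549 cm/s

Derivation:
Using v_s = v_d / n
v_s = 0.0436 / 0.51
v_s = 0.08549 cm/s


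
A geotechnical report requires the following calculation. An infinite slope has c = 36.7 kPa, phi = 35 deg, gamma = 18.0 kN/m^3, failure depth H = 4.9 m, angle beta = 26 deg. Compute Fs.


Result: 2.492

Derivation:
Using Fs = c / (gamma*H*sin(beta)*cos(beta)) + tan(phi)/tan(beta)
Cohesion contribution = 36.7 / (18.0*4.9*sin(26)*cos(26))
Cohesion contribution = 1.05608
Friction contribution = tan(35)/tan(26) = 1.43564
Fs = 1.05608 + 1.43564
Fs = 2.492


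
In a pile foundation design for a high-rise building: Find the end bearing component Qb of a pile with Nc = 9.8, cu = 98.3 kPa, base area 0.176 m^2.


Result: 169.55 kN

Derivation:
Using Qb = Nc * cu * Ab
Qb = 9.8 * 98.3 * 0.176
Qb = 169.55 kN


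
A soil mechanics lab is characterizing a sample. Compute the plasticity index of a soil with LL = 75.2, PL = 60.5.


Using PI = LL - PL
PI = 75.2 - 60.5
PI = 14.7


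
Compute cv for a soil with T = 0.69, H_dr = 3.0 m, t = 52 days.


Using cv = T * H_dr^2 / t
H_dr^2 = 3.0^2 = 9.0
cv = 0.69 * 9.0 / 52
cv = 0.11942 m^2/day


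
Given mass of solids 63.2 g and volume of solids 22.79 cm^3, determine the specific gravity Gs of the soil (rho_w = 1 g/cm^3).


Using Gs = m_s / (V_s * rho_w)
Since rho_w = 1 g/cm^3:
Gs = 63.2 / 22.79
Gs = 2.773


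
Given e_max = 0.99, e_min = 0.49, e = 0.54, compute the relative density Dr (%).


Using Dr = (e_max - e) / (e_max - e_min) * 100
e_max - e = 0.99 - 0.54 = 0.45
e_max - e_min = 0.99 - 0.49 = 0.5
Dr = 0.45 / 0.5 * 100
Dr = 90.0 %


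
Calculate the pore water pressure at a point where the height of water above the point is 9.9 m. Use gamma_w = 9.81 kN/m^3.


Using u = gamma_w * h_w
u = 9.81 * 9.9
u = 97.12 kPa


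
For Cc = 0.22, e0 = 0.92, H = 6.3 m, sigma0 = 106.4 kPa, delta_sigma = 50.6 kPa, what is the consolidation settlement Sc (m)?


Using Sc = Cc * H / (1 + e0) * log10((sigma0 + delta_sigma) / sigma0)
Stress ratio = (106.4 + 50.6) / 106.4 = 1.47556
log10(1.47556) = 0.168958
Cc * H / (1 + e0) = 0.22 * 6.3 / (1 + 0.92) = 0.721875
Sc = 0.721875 * 0.168958
Sc = 0.122 m


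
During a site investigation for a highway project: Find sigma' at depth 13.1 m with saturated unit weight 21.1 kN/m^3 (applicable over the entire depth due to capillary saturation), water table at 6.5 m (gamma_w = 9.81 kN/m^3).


Total stress = gamma_sat * depth
sigma = 21.1 * 13.1 = 276.41 kPa
Pore water pressure u = gamma_w * (depth - d_wt)
u = 9.81 * (13.1 - 6.5) = 64.746 kPa
Effective stress = sigma - u
sigma' = 276.41 - 64.746 = 211.66 kPa


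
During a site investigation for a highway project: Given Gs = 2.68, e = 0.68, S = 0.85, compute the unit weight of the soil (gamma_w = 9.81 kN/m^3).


Using gamma = gamma_w * (Gs + S*e) / (1 + e)
Numerator: Gs + S*e = 2.68 + 0.85*0.68 = 3.258
Denominator: 1 + e = 1 + 0.68 = 1.68
gamma = 9.81 * 3.258 / 1.68
gamma = 19.024 kN/m^3


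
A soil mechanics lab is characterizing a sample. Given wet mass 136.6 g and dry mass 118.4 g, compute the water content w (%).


Result: 15.37 %

Derivation:
Using w = (m_wet - m_dry) / m_dry * 100
m_wet - m_dry = 136.6 - 118.4 = 18.2 g
w = 18.2 / 118.4 * 100
w = 15.37 %


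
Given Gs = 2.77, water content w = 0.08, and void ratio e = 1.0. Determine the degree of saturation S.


Using S = Gs * w / e
S = 2.77 * 0.08 / 1.0
S = 0.2216


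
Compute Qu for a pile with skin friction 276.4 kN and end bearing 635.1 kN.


Using Qu = Qf + Qb
Qu = 276.4 + 635.1
Qu = 911.5 kN


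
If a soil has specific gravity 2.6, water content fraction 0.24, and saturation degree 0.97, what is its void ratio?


Result: 0.6433

Derivation:
Using the relation e = Gs * w / S
e = 2.6 * 0.24 / 0.97
e = 0.6433


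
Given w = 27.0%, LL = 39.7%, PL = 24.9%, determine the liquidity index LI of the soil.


Result: 0.142

Derivation:
First compute the plasticity index:
PI = LL - PL = 39.7 - 24.9 = 14.8
Then compute the liquidity index:
LI = (w - PL) / PI
LI = (27.0 - 24.9) / 14.8
LI = 0.142


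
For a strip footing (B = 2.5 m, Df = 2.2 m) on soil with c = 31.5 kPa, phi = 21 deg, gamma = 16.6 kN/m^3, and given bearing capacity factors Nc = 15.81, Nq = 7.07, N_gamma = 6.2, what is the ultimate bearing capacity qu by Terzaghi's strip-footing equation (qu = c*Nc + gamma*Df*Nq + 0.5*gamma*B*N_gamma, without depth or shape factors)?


Compute qu = c*Nc + gamma*Df*Nq + 0.5*gamma*B*N_gamma
Term 1: 31.5 * 15.81 = 498.015
Term 2: 16.6 * 2.2 * 7.07 = 258.1964
Term 3: 0.5 * 16.6 * 2.5 * 6.2 = 128.65
qu = 498.015 + 258.1964 + 128.65
qu = 884.86 kPa


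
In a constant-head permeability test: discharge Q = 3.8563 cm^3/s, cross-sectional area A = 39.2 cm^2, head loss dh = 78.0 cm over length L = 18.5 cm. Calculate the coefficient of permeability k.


Compute hydraulic gradient:
i = dh / L = 78.0 / 18.5 = 4.21622
Then apply Darcy's law:
k = Q / (A * i)
k = 3.8563 / (39.2 * 4.21622)
k = 3.8563 / 165.276
k = 0.023333 cm/s


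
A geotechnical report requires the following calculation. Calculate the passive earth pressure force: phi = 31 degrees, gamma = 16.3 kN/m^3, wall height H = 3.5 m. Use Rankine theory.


Compute passive earth pressure coefficient:
Kp = tan^2(45 + phi/2) = tan^2(60.5) = 3.124035
Compute passive force:
Pp = 0.5 * Kp * gamma * H^2
Pp = 0.5 * 3.124035 * 16.3 * 3.5^2
Pp = 311.9 kN/m


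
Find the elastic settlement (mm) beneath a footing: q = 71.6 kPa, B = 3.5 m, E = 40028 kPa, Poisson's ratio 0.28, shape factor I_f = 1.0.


Using Se = q * B * (1 - nu^2) * I_f / E
1 - nu^2 = 1 - 0.28^2 = 0.9216
Se = 71.6 * 3.5 * 0.9216 * 1.0 / 40028
Se = 0.005770 m
Convert to mm: Se = 0.005770 * 1000 = 5.77 mm


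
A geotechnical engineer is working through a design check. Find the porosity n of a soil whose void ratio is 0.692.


Result: 0.409

Derivation:
Using the relation n = e / (1 + e)
n = 0.692 / (1 + 0.692)
n = 0.692 / 1.692
n = 0.409


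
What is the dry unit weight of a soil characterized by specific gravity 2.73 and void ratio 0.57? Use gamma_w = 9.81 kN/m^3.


Result: 17.058 kN/m^3

Derivation:
Using gamma_d = Gs * gamma_w / (1 + e)
gamma_d = 2.73 * 9.81 / (1 + 0.57)
gamma_d = 2.73 * 9.81 / 1.57
gamma_d = 17.058 kN/m^3


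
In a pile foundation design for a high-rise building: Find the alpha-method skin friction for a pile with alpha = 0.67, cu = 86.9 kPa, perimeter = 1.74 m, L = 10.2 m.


Result: 1033.34 kN

Derivation:
Using Qs = alpha * cu * perimeter * L
Qs = 0.67 * 86.9 * 1.74 * 10.2
Qs = 1033.34 kN


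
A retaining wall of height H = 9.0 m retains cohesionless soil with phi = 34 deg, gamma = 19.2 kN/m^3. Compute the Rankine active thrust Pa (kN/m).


Compute active earth pressure coefficient:
Ka = tan^2(45 - phi/2) = tan^2(28.0) = 0.282715
Compute active force:
Pa = 0.5 * Ka * gamma * H^2
Pa = 0.5 * 0.282715 * 19.2 * 9.0^2
Pa = 219.84 kN/m


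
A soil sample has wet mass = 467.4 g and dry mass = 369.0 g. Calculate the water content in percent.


Using w = (m_wet - m_dry) / m_dry * 100
m_wet - m_dry = 467.4 - 369.0 = 98.4 g
w = 98.4 / 369.0 * 100
w = 26.67 %


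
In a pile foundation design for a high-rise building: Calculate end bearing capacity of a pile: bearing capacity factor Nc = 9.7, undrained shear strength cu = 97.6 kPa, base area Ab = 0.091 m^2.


Result: 86.15 kN

Derivation:
Using Qb = Nc * cu * Ab
Qb = 9.7 * 97.6 * 0.091
Qb = 86.15 kN


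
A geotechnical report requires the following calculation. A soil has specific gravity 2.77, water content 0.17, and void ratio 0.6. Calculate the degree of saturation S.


Using S = Gs * w / e
S = 2.77 * 0.17 / 0.6
S = 0.7848


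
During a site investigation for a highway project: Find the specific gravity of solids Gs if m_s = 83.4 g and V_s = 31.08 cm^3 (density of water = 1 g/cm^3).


Result: 2.683

Derivation:
Using Gs = m_s / (V_s * rho_w)
Since rho_w = 1 g/cm^3:
Gs = 83.4 / 31.08
Gs = 2.683


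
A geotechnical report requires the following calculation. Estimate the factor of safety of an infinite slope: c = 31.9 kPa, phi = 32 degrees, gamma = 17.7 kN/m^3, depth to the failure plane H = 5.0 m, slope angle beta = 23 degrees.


Result: 2.474

Derivation:
Using Fs = c / (gamma*H*sin(beta)*cos(beta)) + tan(phi)/tan(beta)
Cohesion contribution = 31.9 / (17.7*5.0*sin(23)*cos(23))
Cohesion contribution = 1.00217
Friction contribution = tan(32)/tan(23) = 1.4721
Fs = 1.00217 + 1.4721
Fs = 2.474


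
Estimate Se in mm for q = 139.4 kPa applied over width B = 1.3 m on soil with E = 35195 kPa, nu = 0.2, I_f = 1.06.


Using Se = q * B * (1 - nu^2) * I_f / E
1 - nu^2 = 1 - 0.2^2 = 0.96
Se = 139.4 * 1.3 * 0.96 * 1.06 / 35195
Se = 0.005240 m
Convert to mm: Se = 0.005240 * 1000 = 5.24 mm


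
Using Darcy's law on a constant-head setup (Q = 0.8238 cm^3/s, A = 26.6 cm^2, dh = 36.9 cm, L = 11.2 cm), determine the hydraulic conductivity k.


Result: 0.0094 cm/s

Derivation:
Compute hydraulic gradient:
i = dh / L = 36.9 / 11.2 = 3.29464
Then apply Darcy's law:
k = Q / (A * i)
k = 0.8238 / (26.6 * 3.29464)
k = 0.8238 / 87.6375
k = 0.0094 cm/s


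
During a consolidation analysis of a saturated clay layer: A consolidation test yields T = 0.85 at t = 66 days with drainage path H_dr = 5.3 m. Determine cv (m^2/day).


Using cv = T * H_dr^2 / t
H_dr^2 = 5.3^2 = 28.09
cv = 0.85 * 28.09 / 66
cv = 0.36177 m^2/day


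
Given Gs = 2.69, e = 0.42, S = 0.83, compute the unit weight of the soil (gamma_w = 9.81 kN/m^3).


Using gamma = gamma_w * (Gs + S*e) / (1 + e)
Numerator: Gs + S*e = 2.69 + 0.83*0.42 = 3.0386
Denominator: 1 + e = 1 + 0.42 = 1.42
gamma = 9.81 * 3.0386 / 1.42
gamma = 20.992 kN/m^3


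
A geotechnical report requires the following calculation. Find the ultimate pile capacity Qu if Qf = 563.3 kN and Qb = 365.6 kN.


Using Qu = Qf + Qb
Qu = 563.3 + 365.6
Qu = 928.9 kN


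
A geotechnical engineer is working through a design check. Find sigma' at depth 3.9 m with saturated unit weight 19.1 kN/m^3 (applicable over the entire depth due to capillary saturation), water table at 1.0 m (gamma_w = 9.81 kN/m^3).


Result: 46.04 kPa

Derivation:
Total stress = gamma_sat * depth
sigma = 19.1 * 3.9 = 74.49 kPa
Pore water pressure u = gamma_w * (depth - d_wt)
u = 9.81 * (3.9 - 1.0) = 28.449 kPa
Effective stress = sigma - u
sigma' = 74.49 - 28.449 = 46.04 kPa


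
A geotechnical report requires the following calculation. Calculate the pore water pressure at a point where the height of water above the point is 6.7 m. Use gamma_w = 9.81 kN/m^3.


Using u = gamma_w * h_w
u = 9.81 * 6.7
u = 65.73 kPa


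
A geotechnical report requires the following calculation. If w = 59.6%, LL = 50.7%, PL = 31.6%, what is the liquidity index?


First compute the plasticity index:
PI = LL - PL = 50.7 - 31.6 = 19.1
Then compute the liquidity index:
LI = (w - PL) / PI
LI = (59.6 - 31.6) / 19.1
LI = 1.466


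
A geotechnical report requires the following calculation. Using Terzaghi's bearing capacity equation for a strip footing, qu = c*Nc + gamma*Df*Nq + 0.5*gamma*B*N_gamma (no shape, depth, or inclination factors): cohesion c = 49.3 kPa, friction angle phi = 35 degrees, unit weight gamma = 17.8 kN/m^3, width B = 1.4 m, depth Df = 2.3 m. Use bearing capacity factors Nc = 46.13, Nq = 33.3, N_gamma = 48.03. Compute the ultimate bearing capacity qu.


Compute qu = c*Nc + gamma*Df*Nq + 0.5*gamma*B*N_gamma
Term 1: 49.3 * 46.13 = 2274.209
Term 2: 17.8 * 2.3 * 33.3 = 1363.302
Term 3: 0.5 * 17.8 * 1.4 * 48.03 = 598.4538
qu = 2274.209 + 1363.302 + 598.4538
qu = 4235.96 kPa


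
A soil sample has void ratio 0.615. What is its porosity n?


Using the relation n = e / (1 + e)
n = 0.615 / (1 + 0.615)
n = 0.615 / 1.615
n = 0.3808


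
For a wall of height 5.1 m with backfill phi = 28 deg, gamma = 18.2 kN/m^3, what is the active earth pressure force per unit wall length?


Result: 85.45 kN/m

Derivation:
Compute active earth pressure coefficient:
Ka = tan^2(45 - phi/2) = tan^2(31.0) = 0.361033
Compute active force:
Pa = 0.5 * Ka * gamma * H^2
Pa = 0.5 * 0.361033 * 18.2 * 5.1^2
Pa = 85.45 kN/m


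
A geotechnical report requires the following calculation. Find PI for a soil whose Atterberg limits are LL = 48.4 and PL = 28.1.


Using PI = LL - PL
PI = 48.4 - 28.1
PI = 20.3


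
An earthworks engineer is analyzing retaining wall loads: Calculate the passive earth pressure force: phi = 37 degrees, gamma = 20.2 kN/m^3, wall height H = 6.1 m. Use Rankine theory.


Compute passive earth pressure coefficient:
Kp = tan^2(45 + phi/2) = tan^2(63.5) = 4.022791
Compute passive force:
Pp = 0.5 * Kp * gamma * H^2
Pp = 0.5 * 4.022791 * 20.2 * 6.1^2
Pp = 1511.85 kN/m


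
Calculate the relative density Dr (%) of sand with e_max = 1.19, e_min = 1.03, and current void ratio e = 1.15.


Using Dr = (e_max - e) / (e_max - e_min) * 100
e_max - e = 1.19 - 1.15 = 0.04
e_max - e_min = 1.19 - 1.03 = 0.16
Dr = 0.04 / 0.16 * 100
Dr = 25.0 %


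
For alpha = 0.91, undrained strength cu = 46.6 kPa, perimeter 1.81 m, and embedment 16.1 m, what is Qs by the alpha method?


Using Qs = alpha * cu * perimeter * L
Qs = 0.91 * 46.6 * 1.81 * 16.1
Qs = 1235.75 kN


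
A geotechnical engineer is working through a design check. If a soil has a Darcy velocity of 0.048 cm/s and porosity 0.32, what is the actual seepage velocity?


Result: 0.15 cm/s

Derivation:
Using v_s = v_d / n
v_s = 0.048 / 0.32
v_s = 0.15 cm/s


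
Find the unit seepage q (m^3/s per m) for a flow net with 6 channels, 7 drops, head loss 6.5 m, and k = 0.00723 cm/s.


Convert k to m/s for unit consistency with H:
k = 0.00723 cm/s = 0.00723 / 100 m/s = 7.23e-05 m/s
Using q = k * H * Nf / Nd
Nf / Nd = 6 / 7 = 0.8571
q = 7.23e-05 * 6.5 * 0.8571
q = 0.0004028 m^3/s per m


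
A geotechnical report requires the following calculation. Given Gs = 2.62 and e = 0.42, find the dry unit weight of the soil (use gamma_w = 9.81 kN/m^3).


Using gamma_d = Gs * gamma_w / (1 + e)
gamma_d = 2.62 * 9.81 / (1 + 0.42)
gamma_d = 2.62 * 9.81 / 1.42
gamma_d = 18.1 kN/m^3


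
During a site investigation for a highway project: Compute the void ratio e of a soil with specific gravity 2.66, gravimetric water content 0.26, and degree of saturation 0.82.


Result: 0.8434

Derivation:
Using the relation e = Gs * w / S
e = 2.66 * 0.26 / 0.82
e = 0.8434


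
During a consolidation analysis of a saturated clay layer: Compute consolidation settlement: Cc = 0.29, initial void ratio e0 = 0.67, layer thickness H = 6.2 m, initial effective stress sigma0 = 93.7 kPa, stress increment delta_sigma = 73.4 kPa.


Using Sc = Cc * H / (1 + e0) * log10((sigma0 + delta_sigma) / sigma0)
Stress ratio = (93.7 + 73.4) / 93.7 = 1.78335
log10(1.78335) = 0.251237
Cc * H / (1 + e0) = 0.29 * 6.2 / (1 + 0.67) = 1.07665
Sc = 1.07665 * 0.251237
Sc = 0.2705 m


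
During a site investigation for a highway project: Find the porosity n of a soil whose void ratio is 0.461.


Using the relation n = e / (1 + e)
n = 0.461 / (1 + 0.461)
n = 0.461 / 1.461
n = 0.3155


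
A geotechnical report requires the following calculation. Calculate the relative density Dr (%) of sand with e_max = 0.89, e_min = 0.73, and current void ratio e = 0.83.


Using Dr = (e_max - e) / (e_max - e_min) * 100
e_max - e = 0.89 - 0.83 = 0.06
e_max - e_min = 0.89 - 0.73 = 0.16
Dr = 0.06 / 0.16 * 100
Dr = 37.5 %


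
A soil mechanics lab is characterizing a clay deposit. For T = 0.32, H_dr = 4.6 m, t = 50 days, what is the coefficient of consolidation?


Result: 0.13542 m^2/day

Derivation:
Using cv = T * H_dr^2 / t
H_dr^2 = 4.6^2 = 21.16
cv = 0.32 * 21.16 / 50
cv = 0.13542 m^2/day


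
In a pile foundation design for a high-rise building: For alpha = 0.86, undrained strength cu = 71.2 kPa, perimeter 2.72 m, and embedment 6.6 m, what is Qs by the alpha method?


Using Qs = alpha * cu * perimeter * L
Qs = 0.86 * 71.2 * 2.72 * 6.6
Qs = 1099.24 kN


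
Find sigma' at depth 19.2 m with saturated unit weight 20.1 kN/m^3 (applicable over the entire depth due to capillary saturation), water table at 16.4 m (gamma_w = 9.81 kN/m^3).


Result: 358.45 kPa

Derivation:
Total stress = gamma_sat * depth
sigma = 20.1 * 19.2 = 385.92 kPa
Pore water pressure u = gamma_w * (depth - d_wt)
u = 9.81 * (19.2 - 16.4) = 27.468 kPa
Effective stress = sigma - u
sigma' = 385.92 - 27.468 = 358.45 kPa


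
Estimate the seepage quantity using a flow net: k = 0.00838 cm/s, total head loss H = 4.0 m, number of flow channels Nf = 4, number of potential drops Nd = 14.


Convert k to m/s for unit consistency with H:
k = 0.00838 cm/s = 0.00838 / 100 m/s = 8.38e-05 m/s
Using q = k * H * Nf / Nd
Nf / Nd = 4 / 14 = 0.2857
q = 8.38e-05 * 4.0 * 0.2857
q = 9.577e-05 m^3/s per m


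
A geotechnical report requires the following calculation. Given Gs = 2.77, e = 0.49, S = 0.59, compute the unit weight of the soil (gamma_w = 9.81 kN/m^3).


Result: 20.141 kN/m^3

Derivation:
Using gamma = gamma_w * (Gs + S*e) / (1 + e)
Numerator: Gs + S*e = 2.77 + 0.59*0.49 = 3.0591
Denominator: 1 + e = 1 + 0.49 = 1.49
gamma = 9.81 * 3.0591 / 1.49
gamma = 20.141 kN/m^3


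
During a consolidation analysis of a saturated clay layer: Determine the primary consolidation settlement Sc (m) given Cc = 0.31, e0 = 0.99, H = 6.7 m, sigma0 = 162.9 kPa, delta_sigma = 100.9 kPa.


Using Sc = Cc * H / (1 + e0) * log10((sigma0 + delta_sigma) / sigma0)
Stress ratio = (162.9 + 100.9) / 162.9 = 1.6194
log10(1.6194) = 0.209354
Cc * H / (1 + e0) = 0.31 * 6.7 / (1 + 0.99) = 1.04372
Sc = 1.04372 * 0.209354
Sc = 0.2185 m


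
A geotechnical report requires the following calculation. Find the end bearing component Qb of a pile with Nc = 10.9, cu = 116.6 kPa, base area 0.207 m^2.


Using Qb = Nc * cu * Ab
Qb = 10.9 * 116.6 * 0.207
Qb = 263.08 kN


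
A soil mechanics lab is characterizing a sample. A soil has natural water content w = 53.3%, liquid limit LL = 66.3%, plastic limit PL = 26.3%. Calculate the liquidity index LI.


Result: 0.675

Derivation:
First compute the plasticity index:
PI = LL - PL = 66.3 - 26.3 = 40.0
Then compute the liquidity index:
LI = (w - PL) / PI
LI = (53.3 - 26.3) / 40.0
LI = 0.675


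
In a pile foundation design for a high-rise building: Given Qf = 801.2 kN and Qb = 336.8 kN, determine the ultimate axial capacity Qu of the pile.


Result: 1138.0 kN

Derivation:
Using Qu = Qf + Qb
Qu = 801.2 + 336.8
Qu = 1138.0 kN


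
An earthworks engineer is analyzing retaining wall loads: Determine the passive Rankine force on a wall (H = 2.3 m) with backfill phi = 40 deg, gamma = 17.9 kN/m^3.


Result: 217.74 kN/m

Derivation:
Compute passive earth pressure coefficient:
Kp = tan^2(45 + phi/2) = tan^2(65.0) = 4.59891
Compute passive force:
Pp = 0.5 * Kp * gamma * H^2
Pp = 0.5 * 4.59891 * 17.9 * 2.3^2
Pp = 217.74 kN/m
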